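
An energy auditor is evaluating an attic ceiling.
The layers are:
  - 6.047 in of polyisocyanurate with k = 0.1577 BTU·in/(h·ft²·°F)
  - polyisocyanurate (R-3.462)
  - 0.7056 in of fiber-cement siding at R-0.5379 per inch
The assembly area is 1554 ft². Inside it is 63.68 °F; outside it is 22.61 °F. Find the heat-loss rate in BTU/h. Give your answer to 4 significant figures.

6.047/0.1577 = 38.345
0.7056 × 0.5379 = 0.37954
R_total = 38.345 + 3.462 + 0.37954 = 42.187 ft²·°F·h/BTU
Q = A·ΔT/R = 1554 × (63.68 − 22.61) / 42.187 = 1512.9 BTU/h

1513 BTU/h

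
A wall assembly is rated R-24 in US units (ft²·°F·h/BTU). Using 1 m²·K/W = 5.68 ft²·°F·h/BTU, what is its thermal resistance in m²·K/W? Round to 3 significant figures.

R_SI = 24/5.68 = 4.225

4.23 m²·K/W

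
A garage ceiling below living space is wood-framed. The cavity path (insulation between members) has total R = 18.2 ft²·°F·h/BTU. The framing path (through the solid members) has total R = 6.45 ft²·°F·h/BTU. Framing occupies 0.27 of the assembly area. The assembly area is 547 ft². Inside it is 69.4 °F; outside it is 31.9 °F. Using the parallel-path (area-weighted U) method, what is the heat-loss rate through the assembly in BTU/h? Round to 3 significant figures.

U_eff = 0.73/18.2 + 0.27/6.45 = 0.04011 + 0.04186 = 0.08197
R_eff = 1/U_eff = 12.2 ft²·°F·h/BTU
Q = 547 × (69.4 − 31.9) / 12.2 = 1681 BTU/h

1680 BTU/h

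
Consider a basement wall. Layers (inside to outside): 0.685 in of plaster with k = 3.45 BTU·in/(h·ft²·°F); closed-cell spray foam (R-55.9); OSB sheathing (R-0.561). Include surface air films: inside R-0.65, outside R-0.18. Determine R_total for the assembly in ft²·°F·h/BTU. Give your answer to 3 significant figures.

0.685/3.45 = 0.1986
R_total = 0.65 + 0.1986 + 55.9 + 0.561 + 0.18 = 57.49 ft²·°F·h/BTU

57.5 ft²·°F·h/BTU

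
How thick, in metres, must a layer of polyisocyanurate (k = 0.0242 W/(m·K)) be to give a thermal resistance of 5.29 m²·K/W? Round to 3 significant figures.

0.128 m

L = R·k = 5.29 × 0.0242 = 0.128 m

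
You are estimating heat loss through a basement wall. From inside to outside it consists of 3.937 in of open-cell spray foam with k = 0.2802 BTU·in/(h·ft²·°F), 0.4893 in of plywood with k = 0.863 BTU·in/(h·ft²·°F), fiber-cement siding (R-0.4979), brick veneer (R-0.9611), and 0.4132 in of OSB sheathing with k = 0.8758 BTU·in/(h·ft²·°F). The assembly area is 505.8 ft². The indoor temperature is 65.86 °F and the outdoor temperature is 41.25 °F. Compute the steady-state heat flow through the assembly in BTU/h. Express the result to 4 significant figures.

752.2 BTU/h

3.937/0.2802 = 14.051
0.4893/0.863 = 0.56698
0.4132/0.8758 = 0.4718
R_total = 14.051 + 0.56698 + 0.4979 + 0.9611 + 0.4718 = 16.548 ft²·°F·h/BTU
Q = A·ΔT/R = 505.8 × (65.86 − 41.25) / 16.548 = 752.2 BTU/h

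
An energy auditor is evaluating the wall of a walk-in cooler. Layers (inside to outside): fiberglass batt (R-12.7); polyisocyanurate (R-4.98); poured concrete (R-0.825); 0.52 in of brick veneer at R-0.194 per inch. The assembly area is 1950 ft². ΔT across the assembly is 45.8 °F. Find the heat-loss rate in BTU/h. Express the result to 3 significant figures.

4800 BTU/h

0.52 × 0.194 = 0.1009
R_total = 12.7 + 4.98 + 0.825 + 0.1009 = 18.61 ft²·°F·h/BTU
Q = A·ΔT/R = 1950 × 45.8 / 18.61 = 4800 BTU/h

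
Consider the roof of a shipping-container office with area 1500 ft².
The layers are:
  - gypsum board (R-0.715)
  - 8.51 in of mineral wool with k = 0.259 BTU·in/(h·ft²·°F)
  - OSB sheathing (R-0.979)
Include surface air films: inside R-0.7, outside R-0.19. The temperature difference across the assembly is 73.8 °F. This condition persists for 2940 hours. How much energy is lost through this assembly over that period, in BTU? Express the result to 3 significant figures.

9180000 BTU

8.51/0.259 = 32.86
R_total = 0.7 + 0.715 + 32.86 + 0.979 + 0.19 = 35.44 ft²·°F·h/BTU
Q = 1500 × 73.8 / 35.44 = 3123 BTU/h
E = 3123 × 2940 = 9183000 BTU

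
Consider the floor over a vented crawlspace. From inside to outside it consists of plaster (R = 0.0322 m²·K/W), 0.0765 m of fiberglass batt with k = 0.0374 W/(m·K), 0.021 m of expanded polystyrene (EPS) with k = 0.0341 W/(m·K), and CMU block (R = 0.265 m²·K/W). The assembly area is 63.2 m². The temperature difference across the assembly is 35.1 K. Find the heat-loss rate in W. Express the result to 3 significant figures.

750 W

0.0765/0.0374 = 2.045
0.021/0.0341 = 0.6158
R_total = 0.0322 + 2.045 + 0.6158 + 0.265 = 2.958 m²·K/W
Q = A·ΔT/R = 63.2 × 35.1 / 2.958 = 749.8 W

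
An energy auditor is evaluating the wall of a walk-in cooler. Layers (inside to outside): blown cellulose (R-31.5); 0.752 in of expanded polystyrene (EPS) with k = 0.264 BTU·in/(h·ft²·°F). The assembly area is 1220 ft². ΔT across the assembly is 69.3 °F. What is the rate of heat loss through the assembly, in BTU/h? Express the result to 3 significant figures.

2460 BTU/h

0.752/0.264 = 2.848
R_total = 31.5 + 2.848 = 34.35 ft²·°F·h/BTU
Q = A·ΔT/R = 1220 × 69.3 / 34.35 = 2461 BTU/h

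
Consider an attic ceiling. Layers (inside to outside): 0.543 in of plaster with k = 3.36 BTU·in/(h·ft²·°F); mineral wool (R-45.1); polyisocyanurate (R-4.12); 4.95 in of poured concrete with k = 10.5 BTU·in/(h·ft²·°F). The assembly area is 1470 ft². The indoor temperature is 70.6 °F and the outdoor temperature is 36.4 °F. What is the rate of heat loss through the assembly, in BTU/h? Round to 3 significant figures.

1010 BTU/h

0.543/3.36 = 0.1616
4.95/10.5 = 0.4714
R_total = 0.1616 + 45.1 + 4.12 + 0.4714 = 49.85 ft²·°F·h/BTU
Q = A·ΔT/R = 1470 × (70.6 − 36.4) / 49.85 = 1008 BTU/h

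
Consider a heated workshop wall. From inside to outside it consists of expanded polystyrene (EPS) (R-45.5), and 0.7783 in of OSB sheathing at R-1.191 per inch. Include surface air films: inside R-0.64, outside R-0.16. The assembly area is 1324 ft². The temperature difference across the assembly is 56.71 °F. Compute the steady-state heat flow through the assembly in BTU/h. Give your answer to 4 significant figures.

1590 BTU/h

0.7783 × 1.191 = 0.92696
R_total = 0.64 + 45.5 + 0.92696 + 0.16 = 47.227 ft²·°F·h/BTU
Q = A·ΔT/R = 1324 × 56.71 / 47.227 = 1589.9 BTU/h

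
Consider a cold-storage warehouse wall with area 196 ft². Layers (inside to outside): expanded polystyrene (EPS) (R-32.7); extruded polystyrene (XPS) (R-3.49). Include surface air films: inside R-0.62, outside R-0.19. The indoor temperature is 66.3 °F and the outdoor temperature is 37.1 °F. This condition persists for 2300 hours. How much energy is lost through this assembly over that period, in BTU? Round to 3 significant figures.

R_total = 0.62 + 32.7 + 3.49 + 0.19 = 37 ft²·°F·h/BTU
Q = 196 × (66.3 − 37.1) / 37 = 154.7 BTU/h
E = 154.7 × 2300 = 355800 BTU

356000 BTU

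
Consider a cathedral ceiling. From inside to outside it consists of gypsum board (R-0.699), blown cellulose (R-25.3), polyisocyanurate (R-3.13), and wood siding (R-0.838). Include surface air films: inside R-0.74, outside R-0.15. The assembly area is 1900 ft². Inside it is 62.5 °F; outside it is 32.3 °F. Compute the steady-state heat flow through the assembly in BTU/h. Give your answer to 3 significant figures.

R_total = 0.74 + 0.699 + 25.3 + 3.13 + 0.838 + 0.15 = 30.86 ft²·°F·h/BTU
Q = A·ΔT/R = 1900 × (62.5 − 32.3) / 30.86 = 1860 BTU/h

1860 BTU/h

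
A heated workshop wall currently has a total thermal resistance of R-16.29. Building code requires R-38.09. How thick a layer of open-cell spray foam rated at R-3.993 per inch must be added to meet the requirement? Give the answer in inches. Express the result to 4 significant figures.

5.460 in

ΔR = 38.09 − 16.29 = 21.8 ft²·°F·h/BTU
L = ΔR / (R/in) = 21.8/3.993 = 5.4596 in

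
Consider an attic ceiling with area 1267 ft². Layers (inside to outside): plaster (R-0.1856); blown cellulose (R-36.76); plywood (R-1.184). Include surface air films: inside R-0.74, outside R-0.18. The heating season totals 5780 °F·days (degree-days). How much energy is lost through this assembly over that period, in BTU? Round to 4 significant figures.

4501000 BTU

R_total = 0.74 + 0.1856 + 36.76 + 1.184 + 0.18 = 39.05 ft²·°F·h/BTU
E = A × HDD × 24 / R = 1267 × 5780 × 24 / 39.05 = 4500900 BTU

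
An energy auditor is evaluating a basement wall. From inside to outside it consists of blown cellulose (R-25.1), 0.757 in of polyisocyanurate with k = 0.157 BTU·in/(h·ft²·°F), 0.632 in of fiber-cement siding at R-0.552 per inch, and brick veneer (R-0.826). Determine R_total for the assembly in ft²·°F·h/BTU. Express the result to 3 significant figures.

0.757/0.157 = 4.822
0.632 × 0.552 = 0.3489
R_total = 25.1 + 4.822 + 0.3489 + 0.826 = 31.1 ft²·°F·h/BTU

31.1 ft²·°F·h/BTU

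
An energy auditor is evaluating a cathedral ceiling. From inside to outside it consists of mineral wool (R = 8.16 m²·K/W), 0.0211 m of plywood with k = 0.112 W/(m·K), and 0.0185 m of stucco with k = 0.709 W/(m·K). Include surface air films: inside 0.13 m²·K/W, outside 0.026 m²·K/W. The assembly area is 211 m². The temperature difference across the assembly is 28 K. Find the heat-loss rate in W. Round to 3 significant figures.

693 W

0.0211/0.112 = 0.1884
0.0185/0.709 = 0.02609
R_total = 0.13 + 8.16 + 0.1884 + 0.02609 + 0.026 = 8.53 m²·K/W
Q = A·ΔT/R = 211 × 28 / 8.53 = 692.6 W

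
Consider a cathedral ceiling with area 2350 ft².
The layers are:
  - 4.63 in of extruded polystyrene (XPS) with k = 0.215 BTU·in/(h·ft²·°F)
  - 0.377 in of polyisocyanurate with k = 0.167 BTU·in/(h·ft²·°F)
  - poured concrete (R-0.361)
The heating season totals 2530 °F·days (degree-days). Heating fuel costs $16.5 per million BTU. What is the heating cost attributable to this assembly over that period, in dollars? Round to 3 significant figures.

4.63/0.215 = 21.53
0.377/0.167 = 2.257
R_total = 21.53 + 2.257 + 0.361 = 24.15 ft²·°F·h/BTU
E = A × HDD × 24 / R = 2350 × 2530 × 24 / 24.15 = 5908000 BTU
Cost = 5908000/10⁶ × 16.5 = $97.48

97.5 dollars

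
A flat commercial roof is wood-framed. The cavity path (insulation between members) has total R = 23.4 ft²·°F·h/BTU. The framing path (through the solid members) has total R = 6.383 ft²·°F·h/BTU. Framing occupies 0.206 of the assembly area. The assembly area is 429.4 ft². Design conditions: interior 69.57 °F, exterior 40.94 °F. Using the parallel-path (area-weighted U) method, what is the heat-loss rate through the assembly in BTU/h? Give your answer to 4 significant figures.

813.9 BTU/h

U_eff = 0.794/23.4 + 0.206/6.383 = 0.033932 + 0.032273 = 0.066205
R_eff = 1/U_eff = 15.105 ft²·°F·h/BTU
Q = 429.4 × (69.57 − 40.94) / 15.105 = 813.9 BTU/h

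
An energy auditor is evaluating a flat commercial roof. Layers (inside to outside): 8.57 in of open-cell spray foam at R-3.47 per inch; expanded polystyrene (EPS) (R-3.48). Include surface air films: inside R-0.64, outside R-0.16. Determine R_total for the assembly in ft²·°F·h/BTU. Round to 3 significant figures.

34.0 ft²·°F·h/BTU

8.57 × 3.47 = 29.74
R_total = 0.64 + 29.74 + 3.48 + 0.16 = 34.02 ft²·°F·h/BTU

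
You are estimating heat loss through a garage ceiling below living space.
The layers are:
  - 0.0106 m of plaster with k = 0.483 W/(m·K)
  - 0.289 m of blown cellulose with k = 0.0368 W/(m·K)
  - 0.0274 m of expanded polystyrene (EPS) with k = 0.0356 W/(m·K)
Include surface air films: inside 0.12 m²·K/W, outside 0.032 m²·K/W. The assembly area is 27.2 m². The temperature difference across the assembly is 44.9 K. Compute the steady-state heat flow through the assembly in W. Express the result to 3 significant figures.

139 W

0.0106/0.483 = 0.02195
0.289/0.0368 = 7.853
0.0274/0.0356 = 0.7697
R_total = 0.12 + 0.02195 + 7.853 + 0.7697 + 0.032 = 8.797 m²·K/W
Q = A·ΔT/R = 27.2 × 44.9 / 8.797 = 138.8 W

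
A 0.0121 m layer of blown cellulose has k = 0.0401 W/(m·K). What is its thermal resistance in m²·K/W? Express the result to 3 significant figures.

R = L/k = 0.0121/0.0401 = 0.3017 m²·K/W

0.302 m²·K/W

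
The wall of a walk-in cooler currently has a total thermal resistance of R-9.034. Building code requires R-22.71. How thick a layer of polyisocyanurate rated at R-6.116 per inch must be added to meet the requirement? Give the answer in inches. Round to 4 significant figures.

ΔR = 22.71 − 9.034 = 13.676 ft²·°F·h/BTU
L = ΔR / (R/in) = 13.676/6.116 = 2.2361 in

2.236 in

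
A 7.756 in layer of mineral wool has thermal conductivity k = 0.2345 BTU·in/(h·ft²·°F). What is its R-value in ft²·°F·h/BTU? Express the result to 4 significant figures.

33.07 ft²·°F·h/BTU

R = L/k = 7.756/0.2345 = 33.075 ft²·°F·h/BTU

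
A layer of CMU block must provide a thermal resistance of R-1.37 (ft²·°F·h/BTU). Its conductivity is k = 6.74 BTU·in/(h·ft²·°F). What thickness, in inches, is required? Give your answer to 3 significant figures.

9.23 in

L = R × k = 1.37 × 6.74 = 9.234 in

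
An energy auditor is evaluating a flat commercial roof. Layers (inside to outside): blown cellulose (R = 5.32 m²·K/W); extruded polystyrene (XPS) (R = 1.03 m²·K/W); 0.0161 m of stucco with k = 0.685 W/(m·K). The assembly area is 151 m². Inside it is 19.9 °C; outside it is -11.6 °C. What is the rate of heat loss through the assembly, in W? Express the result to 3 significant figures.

0.0161/0.685 = 0.0235
R_total = 5.32 + 1.03 + 0.0235 = 6.374 m²·K/W
Q = A·ΔT/R = 151 × (19.9 − (-11.6)) / 6.374 = 746.3 W

746 W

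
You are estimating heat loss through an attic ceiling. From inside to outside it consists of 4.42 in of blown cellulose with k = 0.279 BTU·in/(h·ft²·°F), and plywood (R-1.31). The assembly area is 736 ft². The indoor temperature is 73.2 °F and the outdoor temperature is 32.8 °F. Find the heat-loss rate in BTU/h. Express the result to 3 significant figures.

1730 BTU/h

4.42/0.279 = 15.84
R_total = 15.84 + 1.31 = 17.15 ft²·°F·h/BTU
Q = A·ΔT/R = 736 × (73.2 − 32.8) / 17.15 = 1734 BTU/h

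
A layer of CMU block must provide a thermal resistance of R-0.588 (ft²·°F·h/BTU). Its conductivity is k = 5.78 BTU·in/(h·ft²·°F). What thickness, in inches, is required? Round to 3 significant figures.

3.40 in

L = R × k = 0.588 × 5.78 = 3.399 in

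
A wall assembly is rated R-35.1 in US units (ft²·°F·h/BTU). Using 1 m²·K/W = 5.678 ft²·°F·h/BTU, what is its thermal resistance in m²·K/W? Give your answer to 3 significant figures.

6.18 m²·K/W

R_SI = 35.1/5.678 = 6.182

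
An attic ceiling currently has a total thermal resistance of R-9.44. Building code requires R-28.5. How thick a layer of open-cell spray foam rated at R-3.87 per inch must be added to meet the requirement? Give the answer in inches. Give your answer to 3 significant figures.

ΔR = 28.5 − 9.44 = 19.06 ft²·°F·h/BTU
L = ΔR / (R/in) = 19.06/3.87 = 4.925 in

4.93 in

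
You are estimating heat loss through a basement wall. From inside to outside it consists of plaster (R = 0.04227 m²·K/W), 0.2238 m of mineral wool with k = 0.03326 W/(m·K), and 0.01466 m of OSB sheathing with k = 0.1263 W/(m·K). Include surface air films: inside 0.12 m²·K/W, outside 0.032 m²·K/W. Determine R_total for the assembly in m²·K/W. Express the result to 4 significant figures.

0.2238/0.03326 = 6.7288
0.01466/0.1263 = 0.11607
R_total = 0.12 + 0.04227 + 6.7288 + 0.11607 + 0.032 = 7.0391 m²·K/W

7.039 m²·K/W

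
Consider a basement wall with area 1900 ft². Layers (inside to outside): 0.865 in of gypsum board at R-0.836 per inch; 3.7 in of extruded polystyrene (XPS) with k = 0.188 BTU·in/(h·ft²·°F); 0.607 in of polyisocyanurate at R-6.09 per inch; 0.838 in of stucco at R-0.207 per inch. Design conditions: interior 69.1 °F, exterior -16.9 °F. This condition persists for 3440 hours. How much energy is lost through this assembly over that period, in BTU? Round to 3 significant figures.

0.865 × 0.836 = 0.7231
3.7/0.188 = 19.68
0.607 × 6.09 = 3.697
0.838 × 0.207 = 0.1735
R_total = 0.7231 + 19.68 + 3.697 + 0.1735 = 24.27 ft²·°F·h/BTU
Q = 1900 × (69.1 − (-16.9)) / 24.27 = 6731 BTU/h
E = 6731 × 3440 = 23160000 BTU

23200000 BTU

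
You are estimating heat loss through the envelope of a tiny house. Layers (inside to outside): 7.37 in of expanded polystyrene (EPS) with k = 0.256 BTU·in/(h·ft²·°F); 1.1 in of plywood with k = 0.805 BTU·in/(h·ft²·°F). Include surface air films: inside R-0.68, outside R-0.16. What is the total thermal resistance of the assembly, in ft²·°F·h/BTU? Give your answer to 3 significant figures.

7.37/0.256 = 28.79
1.1/0.805 = 1.366
R_total = 0.68 + 28.79 + 1.366 + 0.16 = 31 ft²·°F·h/BTU

31.0 ft²·°F·h/BTU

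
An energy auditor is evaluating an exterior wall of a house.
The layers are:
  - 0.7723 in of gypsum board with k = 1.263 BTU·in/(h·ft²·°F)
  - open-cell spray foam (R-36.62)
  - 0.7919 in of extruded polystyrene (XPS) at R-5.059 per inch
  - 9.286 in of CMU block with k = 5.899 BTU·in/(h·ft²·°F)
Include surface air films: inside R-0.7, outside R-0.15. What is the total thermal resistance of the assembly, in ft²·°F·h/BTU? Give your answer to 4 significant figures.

43.66 ft²·°F·h/BTU

0.7723/1.263 = 0.61148
0.7919 × 5.059 = 4.0062
9.286/5.899 = 1.5742
R_total = 0.7 + 0.61148 + 36.62 + 4.0062 + 1.5742 + 0.15 = 43.662 ft²·°F·h/BTU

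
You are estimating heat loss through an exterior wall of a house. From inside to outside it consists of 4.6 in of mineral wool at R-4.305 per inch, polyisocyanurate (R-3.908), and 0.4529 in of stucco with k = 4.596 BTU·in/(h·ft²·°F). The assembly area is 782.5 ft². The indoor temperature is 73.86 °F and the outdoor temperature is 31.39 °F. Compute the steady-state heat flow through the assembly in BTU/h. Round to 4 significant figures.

1396 BTU/h

4.6 × 4.305 = 19.803
0.4529/4.596 = 0.098542
R_total = 19.803 + 3.908 + 0.098542 = 23.81 ft²·°F·h/BTU
Q = A·ΔT/R = 782.5 × (73.86 − 31.39) / 23.81 = 1395.8 BTU/h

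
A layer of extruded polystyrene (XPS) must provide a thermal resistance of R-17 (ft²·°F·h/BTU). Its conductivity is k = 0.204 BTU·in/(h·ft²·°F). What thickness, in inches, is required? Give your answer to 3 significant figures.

3.47 in

L = R × k = 17 × 0.204 = 3.468 in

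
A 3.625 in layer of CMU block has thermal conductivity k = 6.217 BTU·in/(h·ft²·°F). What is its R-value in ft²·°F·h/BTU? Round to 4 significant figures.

0.5831 ft²·°F·h/BTU

R = L/k = 3.625/6.217 = 0.58308 ft²·°F·h/BTU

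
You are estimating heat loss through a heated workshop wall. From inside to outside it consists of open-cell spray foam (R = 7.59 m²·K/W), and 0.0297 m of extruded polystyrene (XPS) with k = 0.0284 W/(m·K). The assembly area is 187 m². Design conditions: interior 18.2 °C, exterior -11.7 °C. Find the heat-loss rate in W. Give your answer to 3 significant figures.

0.0297/0.0284 = 1.046
R_total = 7.59 + 1.046 = 8.636 m²·K/W
Q = A·ΔT/R = 187 × (18.2 − (-11.7)) / 8.636 = 647.5 W

647 W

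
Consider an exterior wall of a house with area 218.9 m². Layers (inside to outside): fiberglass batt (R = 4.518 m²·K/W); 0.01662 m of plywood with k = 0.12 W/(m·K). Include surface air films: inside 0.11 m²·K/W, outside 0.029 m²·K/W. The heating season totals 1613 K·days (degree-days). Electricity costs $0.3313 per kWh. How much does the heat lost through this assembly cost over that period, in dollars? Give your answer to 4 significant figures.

585.4 dollars

0.01662/0.12 = 0.1385
R_total = 0.11 + 4.518 + 0.1385 + 0.029 = 4.7955 m²·K/W
E = A × HDD × 24 / R / 1000 = 218.9 × 1613 × 24 / 4.7955 / 1000 = 1767.1 kWh
Cost = 1767.1 × 0.3313 = $585.44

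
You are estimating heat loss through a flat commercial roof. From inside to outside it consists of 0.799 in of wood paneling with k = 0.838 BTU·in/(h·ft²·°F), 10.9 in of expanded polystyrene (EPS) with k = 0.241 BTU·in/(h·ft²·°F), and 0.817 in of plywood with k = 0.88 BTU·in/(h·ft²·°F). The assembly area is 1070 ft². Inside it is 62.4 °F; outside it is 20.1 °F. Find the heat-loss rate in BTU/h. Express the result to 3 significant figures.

961 BTU/h

0.799/0.838 = 0.9535
10.9/0.241 = 45.23
0.817/0.88 = 0.9284
R_total = 0.9535 + 45.23 + 0.9284 = 47.11 ft²·°F·h/BTU
Q = A·ΔT/R = 1070 × (62.4 − 20.1) / 47.11 = 960.7 BTU/h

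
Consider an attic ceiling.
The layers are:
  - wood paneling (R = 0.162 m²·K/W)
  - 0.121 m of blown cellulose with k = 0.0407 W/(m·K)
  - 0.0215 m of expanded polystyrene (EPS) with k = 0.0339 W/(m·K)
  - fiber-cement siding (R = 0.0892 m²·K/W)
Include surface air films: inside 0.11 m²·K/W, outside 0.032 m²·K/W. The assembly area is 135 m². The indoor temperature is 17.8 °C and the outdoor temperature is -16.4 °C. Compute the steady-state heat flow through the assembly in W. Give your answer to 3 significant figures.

1150 W

0.121/0.0407 = 2.973
0.0215/0.0339 = 0.6342
R_total = 0.11 + 0.162 + 2.973 + 0.6342 + 0.0892 + 0.032 = 4 m²·K/W
Q = A·ΔT/R = 135 × (17.8 − (-16.4)) / 4 = 1154 W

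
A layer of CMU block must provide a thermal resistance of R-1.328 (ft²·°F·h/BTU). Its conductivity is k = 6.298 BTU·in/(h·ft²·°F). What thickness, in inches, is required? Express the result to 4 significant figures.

8.364 in

L = R × k = 1.328 × 6.298 = 8.3637 in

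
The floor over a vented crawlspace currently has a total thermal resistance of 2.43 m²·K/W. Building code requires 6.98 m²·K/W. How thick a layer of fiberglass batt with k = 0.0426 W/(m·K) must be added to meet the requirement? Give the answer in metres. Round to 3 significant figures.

0.194 m

ΔR = 6.98 − 2.43 = 4.55 m²·K/W
L = ΔR × k = 4.55 × 0.0426 = 0.1938 m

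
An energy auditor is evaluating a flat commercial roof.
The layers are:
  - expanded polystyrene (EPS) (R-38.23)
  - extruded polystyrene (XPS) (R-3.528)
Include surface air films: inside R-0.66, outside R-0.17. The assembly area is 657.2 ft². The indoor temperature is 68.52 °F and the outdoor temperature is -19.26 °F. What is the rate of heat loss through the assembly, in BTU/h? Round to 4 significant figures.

R_total = 0.66 + 38.23 + 3.528 + 0.17 = 42.588 ft²·°F·h/BTU
Q = A·ΔT/R = 657.2 × (68.52 − (-19.26)) / 42.588 = 1354.6 BTU/h

1355 BTU/h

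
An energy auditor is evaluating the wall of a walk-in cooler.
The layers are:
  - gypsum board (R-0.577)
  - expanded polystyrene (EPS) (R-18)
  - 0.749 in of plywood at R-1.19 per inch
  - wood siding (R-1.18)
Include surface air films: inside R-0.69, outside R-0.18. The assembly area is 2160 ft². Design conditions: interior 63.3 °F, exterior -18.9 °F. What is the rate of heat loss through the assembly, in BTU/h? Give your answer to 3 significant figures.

0.749 × 1.19 = 0.8913
R_total = 0.69 + 0.577 + 18 + 0.8913 + 1.18 + 0.18 = 21.52 ft²·°F·h/BTU
Q = A·ΔT/R = 2160 × (63.3 − (-18.9)) / 21.52 = 8251 BTU/h

8250 BTU/h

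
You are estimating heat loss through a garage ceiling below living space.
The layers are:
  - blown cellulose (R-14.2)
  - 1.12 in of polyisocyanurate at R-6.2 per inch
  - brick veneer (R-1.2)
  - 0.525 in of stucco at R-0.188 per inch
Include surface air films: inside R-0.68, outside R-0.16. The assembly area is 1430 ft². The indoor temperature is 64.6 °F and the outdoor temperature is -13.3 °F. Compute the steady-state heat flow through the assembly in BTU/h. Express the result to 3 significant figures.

4780 BTU/h

1.12 × 6.2 = 6.944
0.525 × 0.188 = 0.0987
R_total = 0.68 + 14.2 + 6.944 + 1.2 + 0.0987 + 0.16 = 23.28 ft²·°F·h/BTU
Q = A·ΔT/R = 1430 × (64.6 − (-13.3)) / 23.28 = 4785 BTU/h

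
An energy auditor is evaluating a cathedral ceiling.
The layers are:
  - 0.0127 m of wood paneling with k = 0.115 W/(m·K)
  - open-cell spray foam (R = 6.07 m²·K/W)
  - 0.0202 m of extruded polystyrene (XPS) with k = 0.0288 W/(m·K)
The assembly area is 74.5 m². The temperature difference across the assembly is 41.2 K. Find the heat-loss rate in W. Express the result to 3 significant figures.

446 W

0.0127/0.115 = 0.1104
0.0202/0.0288 = 0.7014
R_total = 0.1104 + 6.07 + 0.7014 = 6.882 m²·K/W
Q = A·ΔT/R = 74.5 × 41.2 / 6.882 = 446 W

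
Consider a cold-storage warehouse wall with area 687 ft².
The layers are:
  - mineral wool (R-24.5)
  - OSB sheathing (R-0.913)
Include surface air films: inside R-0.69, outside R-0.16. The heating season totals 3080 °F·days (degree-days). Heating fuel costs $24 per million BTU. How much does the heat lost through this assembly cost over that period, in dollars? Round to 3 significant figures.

46.4 dollars

R_total = 0.69 + 24.5 + 0.913 + 0.16 = 26.26 ft²·°F·h/BTU
E = A × HDD × 24 / R = 687 × 3080 × 24 / 26.26 = 1934000 BTU
Cost = 1934000/10⁶ × 24 = $46.41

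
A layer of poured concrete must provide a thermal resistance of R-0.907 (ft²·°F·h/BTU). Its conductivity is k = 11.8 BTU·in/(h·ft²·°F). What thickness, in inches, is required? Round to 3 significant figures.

10.7 in

L = R × k = 0.907 × 11.8 = 10.7 in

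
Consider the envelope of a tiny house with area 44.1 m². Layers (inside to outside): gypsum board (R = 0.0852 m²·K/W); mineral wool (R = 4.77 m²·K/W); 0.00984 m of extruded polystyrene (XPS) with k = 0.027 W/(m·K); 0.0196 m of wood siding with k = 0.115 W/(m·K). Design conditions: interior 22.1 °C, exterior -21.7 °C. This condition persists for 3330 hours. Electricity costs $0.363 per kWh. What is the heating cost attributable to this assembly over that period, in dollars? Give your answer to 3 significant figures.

0.00984/0.027 = 0.3644
0.0196/0.115 = 0.1704
R_total = 0.0852 + 4.77 + 0.3644 + 0.1704 = 5.39 m²·K/W
Q = 44.1 × (22.1 − (-21.7)) / 5.39 = 358.4 W
E = 358.4 W × 3330 h / 1000 = 1193 kWh
Cost = 1193 × 0.363 = $433.2

433 dollars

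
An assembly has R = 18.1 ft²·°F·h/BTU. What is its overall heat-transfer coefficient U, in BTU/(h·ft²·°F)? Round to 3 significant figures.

U = 1/R = 1/18.1 = 0.05525

0.0552 BTU/(h·ft²·°F)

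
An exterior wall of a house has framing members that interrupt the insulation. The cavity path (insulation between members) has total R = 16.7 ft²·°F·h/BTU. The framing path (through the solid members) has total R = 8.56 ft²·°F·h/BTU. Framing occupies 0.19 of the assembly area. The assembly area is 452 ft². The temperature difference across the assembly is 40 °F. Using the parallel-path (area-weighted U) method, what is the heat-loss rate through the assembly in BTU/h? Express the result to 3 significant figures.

1280 BTU/h

U_eff = 0.81/16.7 + 0.19/8.56 = 0.0485 + 0.0222 = 0.0707
R_eff = 1/U_eff = 14.14 ft²·°F·h/BTU
Q = 452 × 40 / 14.14 = 1278 BTU/h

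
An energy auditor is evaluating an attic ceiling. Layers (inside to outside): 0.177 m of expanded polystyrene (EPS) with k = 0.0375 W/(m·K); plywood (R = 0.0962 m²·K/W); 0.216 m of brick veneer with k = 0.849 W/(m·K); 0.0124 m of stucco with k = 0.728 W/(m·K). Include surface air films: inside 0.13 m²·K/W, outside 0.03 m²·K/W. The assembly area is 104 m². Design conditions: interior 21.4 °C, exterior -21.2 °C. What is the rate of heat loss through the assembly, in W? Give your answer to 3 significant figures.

0.177/0.0375 = 4.72
0.216/0.849 = 0.2544
0.0124/0.728 = 0.01703
R_total = 0.13 + 4.72 + 0.0962 + 0.2544 + 0.01703 + 0.03 = 5.248 m²·K/W
Q = A·ΔT/R = 104 × (21.4 − (-21.2)) / 5.248 = 844.3 W

844 W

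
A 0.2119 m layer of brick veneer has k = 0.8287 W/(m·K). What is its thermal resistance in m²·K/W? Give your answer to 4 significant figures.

0.2557 m²·K/W

R = L/k = 0.2119/0.8287 = 0.2557 m²·K/W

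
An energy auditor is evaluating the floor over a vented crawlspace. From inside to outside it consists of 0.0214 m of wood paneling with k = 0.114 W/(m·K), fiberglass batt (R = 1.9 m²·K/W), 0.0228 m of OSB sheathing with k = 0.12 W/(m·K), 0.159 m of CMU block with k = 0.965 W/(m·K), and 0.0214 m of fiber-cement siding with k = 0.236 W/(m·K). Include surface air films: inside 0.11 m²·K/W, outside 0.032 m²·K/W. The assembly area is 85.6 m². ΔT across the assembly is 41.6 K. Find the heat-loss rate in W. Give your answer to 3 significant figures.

1330 W

0.0214/0.114 = 0.1877
0.0228/0.12 = 0.19
0.159/0.965 = 0.1648
0.0214/0.236 = 0.09068
R_total = 0.11 + 0.1877 + 1.9 + 0.19 + 0.1648 + 0.09068 + 0.032 = 2.675 m²·K/W
Q = A·ΔT/R = 85.6 × 41.6 / 2.675 = 1331 W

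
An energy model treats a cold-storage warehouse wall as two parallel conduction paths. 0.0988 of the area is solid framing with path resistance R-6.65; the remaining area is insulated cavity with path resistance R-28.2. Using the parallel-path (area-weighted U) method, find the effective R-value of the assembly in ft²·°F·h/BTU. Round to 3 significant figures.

21.4 ft²·°F·h/BTU

U_eff = 0.9012/28.2 + 0.0988/6.65 = 0.03196 + 0.01486 = 0.04681
R_eff = 1/U_eff = 21.36 ft²·°F·h/BTU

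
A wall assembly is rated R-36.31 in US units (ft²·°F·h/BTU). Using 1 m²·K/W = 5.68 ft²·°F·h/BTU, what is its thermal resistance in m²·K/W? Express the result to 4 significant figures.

6.393 m²·K/W

R_SI = 36.31/5.68 = 6.3926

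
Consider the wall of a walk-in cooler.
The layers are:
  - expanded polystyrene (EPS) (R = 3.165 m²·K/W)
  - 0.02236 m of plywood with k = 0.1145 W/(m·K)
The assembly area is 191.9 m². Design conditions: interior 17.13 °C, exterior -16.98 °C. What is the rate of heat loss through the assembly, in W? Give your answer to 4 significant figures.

0.02236/0.1145 = 0.19528
R_total = 3.165 + 0.19528 = 3.3603 m²·K/W
Q = A·ΔT/R = 191.9 × (17.13 − (-16.98)) / 3.3603 = 1948 W

1948 W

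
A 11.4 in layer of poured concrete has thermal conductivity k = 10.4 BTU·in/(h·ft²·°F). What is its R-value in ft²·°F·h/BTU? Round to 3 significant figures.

1.10 ft²·°F·h/BTU

R = L/k = 11.4/10.4 = 1.096 ft²·°F·h/BTU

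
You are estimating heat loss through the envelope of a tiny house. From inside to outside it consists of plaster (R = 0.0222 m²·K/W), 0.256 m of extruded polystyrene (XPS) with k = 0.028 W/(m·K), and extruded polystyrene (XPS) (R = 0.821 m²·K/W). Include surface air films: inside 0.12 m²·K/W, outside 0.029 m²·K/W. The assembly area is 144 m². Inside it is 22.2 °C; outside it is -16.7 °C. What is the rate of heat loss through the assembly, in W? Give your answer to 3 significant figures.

0.256/0.028 = 9.143
R_total = 0.12 + 0.0222 + 9.143 + 0.821 + 0.029 = 10.14 m²·K/W
Q = A·ΔT/R = 144 × (22.2 − (-16.7)) / 10.14 = 552.7 W

553 W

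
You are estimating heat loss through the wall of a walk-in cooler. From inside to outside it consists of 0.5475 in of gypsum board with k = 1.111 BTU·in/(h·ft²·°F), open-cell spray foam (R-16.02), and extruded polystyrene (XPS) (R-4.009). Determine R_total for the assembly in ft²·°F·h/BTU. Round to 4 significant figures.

0.5475/1.111 = 0.4928
R_total = 0.4928 + 16.02 + 4.009 = 20.522 ft²·°F·h/BTU

20.52 ft²·°F·h/BTU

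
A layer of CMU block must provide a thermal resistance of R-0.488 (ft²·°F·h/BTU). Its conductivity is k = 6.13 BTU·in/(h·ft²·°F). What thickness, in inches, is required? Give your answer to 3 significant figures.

2.99 in

L = R × k = 0.488 × 6.13 = 2.991 in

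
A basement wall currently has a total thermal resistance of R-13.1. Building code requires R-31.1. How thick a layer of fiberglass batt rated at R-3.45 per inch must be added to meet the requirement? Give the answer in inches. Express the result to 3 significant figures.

ΔR = 31.1 − 13.1 = 18 ft²·°F·h/BTU
L = ΔR / (R/in) = 18/3.45 = 5.217 in

5.22 in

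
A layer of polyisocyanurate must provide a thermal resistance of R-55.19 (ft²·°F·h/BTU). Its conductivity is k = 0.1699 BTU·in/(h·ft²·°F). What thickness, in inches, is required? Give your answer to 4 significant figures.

9.377 in

L = R × k = 55.19 × 0.1699 = 9.3768 in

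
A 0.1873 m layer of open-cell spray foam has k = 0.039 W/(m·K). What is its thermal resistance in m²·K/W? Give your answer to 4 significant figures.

4.803 m²·K/W

R = L/k = 0.1873/0.039 = 4.8026 m²·K/W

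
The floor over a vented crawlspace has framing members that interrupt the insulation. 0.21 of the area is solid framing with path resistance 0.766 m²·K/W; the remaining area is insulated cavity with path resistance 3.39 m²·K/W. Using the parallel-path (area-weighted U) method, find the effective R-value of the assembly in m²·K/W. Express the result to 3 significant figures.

1.97 m²·K/W

U_eff = 0.79/3.39 + 0.21/0.766 = 0.233 + 0.2742 = 0.5072
R_eff = 1/U_eff = 1.972 m²·K/W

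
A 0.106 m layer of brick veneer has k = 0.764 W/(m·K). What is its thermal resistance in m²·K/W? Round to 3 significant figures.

R = L/k = 0.106/0.764 = 0.1387 m²·K/W

0.139 m²·K/W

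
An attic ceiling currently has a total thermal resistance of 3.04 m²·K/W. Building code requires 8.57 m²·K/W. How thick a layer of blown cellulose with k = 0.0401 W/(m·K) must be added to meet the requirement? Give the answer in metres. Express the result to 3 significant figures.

ΔR = 8.57 − 3.04 = 5.53 m²·K/W
L = ΔR × k = 5.53 × 0.0401 = 0.2218 m

0.222 m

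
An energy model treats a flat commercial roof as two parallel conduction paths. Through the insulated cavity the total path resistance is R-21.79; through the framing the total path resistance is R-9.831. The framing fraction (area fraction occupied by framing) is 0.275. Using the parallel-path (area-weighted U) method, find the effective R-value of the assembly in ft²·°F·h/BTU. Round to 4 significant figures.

U_eff = 0.725/21.79 + 0.275/9.831 = 0.033272 + 0.027973 = 0.061245
R_eff = 1/U_eff = 16.328 ft²·°F·h/BTU

16.33 ft²·°F·h/BTU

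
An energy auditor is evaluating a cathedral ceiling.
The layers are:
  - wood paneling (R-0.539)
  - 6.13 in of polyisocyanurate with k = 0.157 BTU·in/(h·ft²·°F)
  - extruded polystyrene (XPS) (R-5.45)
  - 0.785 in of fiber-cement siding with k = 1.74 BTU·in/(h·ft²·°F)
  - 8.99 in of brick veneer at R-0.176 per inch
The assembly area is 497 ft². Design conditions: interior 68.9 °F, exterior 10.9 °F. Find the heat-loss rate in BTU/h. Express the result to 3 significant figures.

6.13/0.157 = 39.04
0.785/1.74 = 0.4511
8.99 × 0.176 = 1.582
R_total = 0.539 + 39.04 + 5.45 + 0.4511 + 1.582 = 47.07 ft²·°F·h/BTU
Q = A·ΔT/R = 497 × (68.9 − 10.9) / 47.07 = 612.4 BTU/h

612 BTU/h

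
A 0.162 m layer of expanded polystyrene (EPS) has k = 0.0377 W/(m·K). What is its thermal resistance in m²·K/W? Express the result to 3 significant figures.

4.30 m²·K/W

R = L/k = 0.162/0.0377 = 4.297 m²·K/W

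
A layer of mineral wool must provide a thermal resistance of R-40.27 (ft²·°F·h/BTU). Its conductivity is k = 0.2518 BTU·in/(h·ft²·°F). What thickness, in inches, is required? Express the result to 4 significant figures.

10.14 in

L = R × k = 40.27 × 0.2518 = 10.14 in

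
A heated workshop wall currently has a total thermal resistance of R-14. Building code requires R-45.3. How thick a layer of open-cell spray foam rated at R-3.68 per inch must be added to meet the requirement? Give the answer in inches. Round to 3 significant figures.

ΔR = 45.3 − 14 = 31.3 ft²·°F·h/BTU
L = ΔR / (R/in) = 31.3/3.68 = 8.505 in

8.51 in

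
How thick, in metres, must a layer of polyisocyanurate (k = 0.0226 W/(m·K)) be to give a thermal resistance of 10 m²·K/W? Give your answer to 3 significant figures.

0.226 m

L = R·k = 10 × 0.0226 = 0.226 m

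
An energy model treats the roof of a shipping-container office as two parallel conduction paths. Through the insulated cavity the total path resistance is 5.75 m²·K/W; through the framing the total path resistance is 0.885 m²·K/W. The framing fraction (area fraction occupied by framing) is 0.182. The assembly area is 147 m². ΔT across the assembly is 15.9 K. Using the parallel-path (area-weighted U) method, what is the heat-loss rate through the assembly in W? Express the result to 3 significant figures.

U_eff = 0.818/5.75 + 0.182/0.885 = 0.1423 + 0.2056 = 0.3479
R_eff = 1/U_eff = 2.874 m²·K/W
Q = 147 × 15.9 / 2.874 = 813.2 W

813 W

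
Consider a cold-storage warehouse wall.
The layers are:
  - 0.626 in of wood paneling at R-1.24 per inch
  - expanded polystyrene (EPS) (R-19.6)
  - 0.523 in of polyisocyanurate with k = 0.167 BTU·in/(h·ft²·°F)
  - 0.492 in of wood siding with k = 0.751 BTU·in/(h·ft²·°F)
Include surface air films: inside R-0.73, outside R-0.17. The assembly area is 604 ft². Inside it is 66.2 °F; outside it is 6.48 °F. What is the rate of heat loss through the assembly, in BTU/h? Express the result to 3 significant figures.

0.626 × 1.24 = 0.7762
0.523/0.167 = 3.132
0.492/0.751 = 0.6551
R_total = 0.73 + 0.7762 + 19.6 + 3.132 + 0.6551 + 0.17 = 25.06 ft²·°F·h/BTU
Q = A·ΔT/R = 604 × (66.2 − 6.48) / 25.06 = 1439 BTU/h

1440 BTU/h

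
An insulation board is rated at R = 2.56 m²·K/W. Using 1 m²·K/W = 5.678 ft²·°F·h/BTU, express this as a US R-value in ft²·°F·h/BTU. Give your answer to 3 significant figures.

14.5 ft²·°F·h/BTU

R_US = 2.56 × 5.678 = 14.54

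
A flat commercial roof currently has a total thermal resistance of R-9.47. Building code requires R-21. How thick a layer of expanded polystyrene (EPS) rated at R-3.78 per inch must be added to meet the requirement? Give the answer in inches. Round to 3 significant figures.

ΔR = 21 − 9.47 = 11.53 ft²·°F·h/BTU
L = ΔR / (R/in) = 11.53/3.78 = 3.05 in

3.05 in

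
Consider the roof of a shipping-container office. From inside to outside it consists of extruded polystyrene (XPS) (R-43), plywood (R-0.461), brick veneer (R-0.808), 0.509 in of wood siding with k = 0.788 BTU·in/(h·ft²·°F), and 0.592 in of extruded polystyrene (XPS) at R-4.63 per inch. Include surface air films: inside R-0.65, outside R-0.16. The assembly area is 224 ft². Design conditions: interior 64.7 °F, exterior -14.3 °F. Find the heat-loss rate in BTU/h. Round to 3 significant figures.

365 BTU/h

0.509/0.788 = 0.6459
0.592 × 4.63 = 2.741
R_total = 0.65 + 43 + 0.461 + 0.808 + 0.6459 + 2.741 + 0.16 = 48.47 ft²·°F·h/BTU
Q = A·ΔT/R = 224 × (64.7 − (-14.3)) / 48.47 = 365.1 BTU/h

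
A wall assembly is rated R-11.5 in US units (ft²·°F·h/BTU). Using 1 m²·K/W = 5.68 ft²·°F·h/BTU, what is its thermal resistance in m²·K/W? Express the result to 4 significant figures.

R_SI = 11.5/5.68 = 2.0246

2.025 m²·K/W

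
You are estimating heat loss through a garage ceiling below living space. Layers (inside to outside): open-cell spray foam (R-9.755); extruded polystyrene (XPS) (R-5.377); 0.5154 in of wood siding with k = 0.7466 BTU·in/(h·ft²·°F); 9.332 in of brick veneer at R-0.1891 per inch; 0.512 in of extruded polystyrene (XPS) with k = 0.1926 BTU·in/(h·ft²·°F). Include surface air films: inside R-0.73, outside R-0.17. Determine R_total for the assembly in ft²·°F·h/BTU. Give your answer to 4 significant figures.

21.15 ft²·°F·h/BTU

0.5154/0.7466 = 0.69033
9.332 × 0.1891 = 1.7647
0.512/0.1926 = 2.6584
R_total = 0.73 + 9.755 + 5.377 + 0.69033 + 1.7647 + 2.6584 + 0.17 = 21.145 ft²·°F·h/BTU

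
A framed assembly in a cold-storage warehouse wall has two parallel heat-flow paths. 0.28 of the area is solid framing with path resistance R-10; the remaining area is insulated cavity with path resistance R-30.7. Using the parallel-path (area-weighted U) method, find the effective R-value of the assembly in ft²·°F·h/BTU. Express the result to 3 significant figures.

19.4 ft²·°F·h/BTU

U_eff = 0.72/30.7 + 0.28/10 = 0.02345 + 0.028 = 0.05145
R_eff = 1/U_eff = 19.44 ft²·°F·h/BTU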